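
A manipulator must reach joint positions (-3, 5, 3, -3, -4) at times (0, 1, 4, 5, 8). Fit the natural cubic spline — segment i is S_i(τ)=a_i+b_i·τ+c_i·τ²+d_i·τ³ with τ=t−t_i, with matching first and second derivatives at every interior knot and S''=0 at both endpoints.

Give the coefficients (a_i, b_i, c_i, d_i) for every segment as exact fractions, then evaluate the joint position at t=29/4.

Δ: Δ0=8, Δ1=-2/3, Δ2=-6, Δ3=-1/3
row 1: diag=8, rhs=-52; c'=3/8, d'=-13/2
row 2: denom=8−3·3/8=55/8; d'=(-32−3·-13/2)/(55/8)=-20/11
row 3: denom=8−1·8/55=432/55; d'=(34−1·-20/11)/(432/55)=985/216
back: M3=985/216
back: M2=-20/11−8/55·985/216=-67/27
back: M1=-13/2−3/8·-67/27=-401/72
M: M0=0, M1=-401/72, M2=-67/27, M3=985/216, M4=0
seg 0: a=-3, c=M0/2=0, d=(M1−M0)/(6·1)=-401/432, b=Δ0−h0·(2M0+M1)/6=3857/432
seg 1: a=5, c=M1/2=-401/144, d=(M2−M1)/(6·3)=667/3888, b=Δ1−h1·(2M1+M2)/6=1327/216
seg 2: a=3, c=M2/2=-67/54, d=(M3−M2)/(6·1)=169/144, b=Δ2−h2·(2M2+M3)/6=-2563/432
seg 3: a=-3, c=M3/2=985/432, d=(M4−M3)/(6·3)=-985/3888, b=Δ3−h3·(2M3+M4)/6=-1057/216
t_q=29/4 → seg 3, τ=9/4; S=-3+-1057/216·τ+985/432·τ²+-985/3888·τ³=-16445/3072

  seg 0: a=-3 b=3857/432 c=0 d=-401/432
  seg 1: a=5 b=1327/216 c=-401/144 d=667/3888
  seg 2: a=3 b=-2563/432 c=-67/54 d=169/144
  seg 3: a=-3 b=-1057/216 c=985/432 d=-985/3888
S(29/4) = -16445/3072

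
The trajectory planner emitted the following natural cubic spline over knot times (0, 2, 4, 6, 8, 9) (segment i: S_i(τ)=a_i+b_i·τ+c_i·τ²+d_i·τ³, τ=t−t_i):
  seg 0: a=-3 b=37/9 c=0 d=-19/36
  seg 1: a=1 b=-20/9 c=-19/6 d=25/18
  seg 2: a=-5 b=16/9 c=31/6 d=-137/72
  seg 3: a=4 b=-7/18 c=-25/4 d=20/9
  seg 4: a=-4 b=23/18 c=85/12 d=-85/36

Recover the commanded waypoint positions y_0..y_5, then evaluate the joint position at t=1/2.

y_0 = S_0(0) = a_0 = -3
y_1 = S_1(0) = a_1 = 1
y_2 = S_2(0) = a_2 = -5
y_3 = S_3(0) = a_3 = 4
y_4 = S_4(0) = a_4 = -4
y_5 = S_4(1) = 2
t_q=1/2 is in segment 0 (τ=1/2); S_0(τ)=-97/96

y_0=-3 y_1=1 y_2=-5 y_3=4 y_4=-4 y_5=2
S(1/2) = -97/96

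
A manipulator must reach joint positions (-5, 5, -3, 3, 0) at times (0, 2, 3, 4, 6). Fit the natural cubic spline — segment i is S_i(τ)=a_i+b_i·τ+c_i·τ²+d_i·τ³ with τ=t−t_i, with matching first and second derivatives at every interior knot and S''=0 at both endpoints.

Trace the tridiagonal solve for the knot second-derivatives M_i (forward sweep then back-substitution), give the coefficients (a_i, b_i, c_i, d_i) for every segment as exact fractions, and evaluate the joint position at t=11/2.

Δ: Δ0=5, Δ1=-8, Δ2=6, Δ3=-3/2
row 1: diag=6, rhs=-78; c'=1/6, d'=-13
row 2: denom=4−1·1/6=23/6; d'=(84−1·-13)/(23/6)=582/23
row 3: denom=6−1·6/23=132/23; d'=(-45−1·582/23)/(132/23)=-49/4
back: M3=-49/4
back: M2=582/23−6/23·-49/4=57/2
back: M1=-13−1/6·57/2=-71/4
M: M0=0, M1=-71/4, M2=57/2, M3=-49/4, M4=0
seg 0: a=-5, c=M0/2=0, d=(M1−M0)/(6·2)=-71/48, b=Δ0−h0·(2M0+M1)/6=131/12
seg 1: a=5, c=M1/2=-71/8, d=(M2−M1)/(6·1)=185/24, b=Δ1−h1·(2M1+M2)/6=-41/6
seg 2: a=-3, c=M2/2=57/4, d=(M3−M2)/(6·1)=-163/24, b=Δ2−h2·(2M2+M3)/6=-35/24
seg 3: a=3, c=M3/2=-49/8, d=(M4−M3)/(6·2)=49/48, b=Δ3−h3·(2M3+M4)/6=20/3
t_q=11/2 → seg 3, τ=3/2; S=3+20/3·τ+-49/8·τ²+49/48·τ³=341/128

  seg 0: a=-5 b=131/12 c=0 d=-71/48
  seg 1: a=5 b=-41/6 c=-71/8 d=185/24
  seg 2: a=-3 b=-35/24 c=57/4 d=-163/24
  seg 3: a=3 b=20/3 c=-49/8 d=49/48
S(11/2) = 341/128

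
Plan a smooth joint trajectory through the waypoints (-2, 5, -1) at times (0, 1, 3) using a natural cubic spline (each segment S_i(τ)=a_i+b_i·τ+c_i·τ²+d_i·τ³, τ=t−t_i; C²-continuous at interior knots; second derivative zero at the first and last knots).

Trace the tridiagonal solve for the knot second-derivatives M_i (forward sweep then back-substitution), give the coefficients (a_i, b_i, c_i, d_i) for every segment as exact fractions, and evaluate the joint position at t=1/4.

  seg 0: a=-2 b=26/3 c=0 d=-5/3
  seg 1: a=5 b=11/3 c=-5 d=5/6
S(1/4) = 9/64

Δ: Δ0=7, Δ1=-3
row 1: diag=6, rhs=-60; c'=1/3, d'=-10
back: M1=-10
M: M0=0, M1=-10, M2=0
seg 0: a=-2, c=M0/2=0, d=(M1−M0)/(6·1)=-5/3, b=Δ0−h0·(2M0+M1)/6=26/3
seg 1: a=5, c=M1/2=-5, d=(M2−M1)/(6·2)=5/6, b=Δ1−h1·(2M1+M2)/6=11/3
t_q=1/4 → seg 0, τ=1/4; S=-2+26/3·τ+0·τ²+-5/3·τ³=9/64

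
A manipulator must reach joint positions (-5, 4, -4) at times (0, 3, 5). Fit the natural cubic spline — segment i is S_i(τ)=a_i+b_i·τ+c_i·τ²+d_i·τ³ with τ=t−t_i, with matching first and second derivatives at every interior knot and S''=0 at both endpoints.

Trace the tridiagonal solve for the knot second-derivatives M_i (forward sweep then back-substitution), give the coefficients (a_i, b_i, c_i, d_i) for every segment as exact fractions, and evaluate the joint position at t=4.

Δ: Δ0=3, Δ1=-4
row 1: diag=10, rhs=-42; c'=1/5, d'=-21/5
back: M1=-21/5
M: M0=0, M1=-21/5, M2=0
seg 0: a=-5, c=M0/2=0, d=(M1−M0)/(6·3)=-7/30, b=Δ0−h0·(2M0+M1)/6=51/10
seg 1: a=4, c=M1/2=-21/10, d=(M2−M1)/(6·2)=7/20, b=Δ1−h1·(2M1+M2)/6=-6/5
t_q=4 → seg 1, τ=1; S=4+-6/5·τ+-21/10·τ²+7/20·τ³=21/20

  seg 0: a=-5 b=51/10 c=0 d=-7/30
  seg 1: a=4 b=-6/5 c=-21/10 d=7/20
S(4) = 21/20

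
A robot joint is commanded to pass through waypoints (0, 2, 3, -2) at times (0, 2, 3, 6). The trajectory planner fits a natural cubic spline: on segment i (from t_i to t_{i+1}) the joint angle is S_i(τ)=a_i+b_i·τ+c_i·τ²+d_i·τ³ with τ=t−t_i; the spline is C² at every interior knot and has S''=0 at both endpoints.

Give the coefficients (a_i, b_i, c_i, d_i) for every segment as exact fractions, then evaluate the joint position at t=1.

  seg 0: a=0 b=125/141 c=0 d=4/141
  seg 1: a=2 b=173/141 c=8/47 d=-56/141
  seg 2: a=3 b=53/141 c=-48/47 d=16/141
S(1) = 43/47

Δ: Δ0=1, Δ1=1, Δ2=-5/3
row 1: diag=6, rhs=0; c'=1/6, d'=0
row 2: denom=8−1·1/6=47/6; d'=(-16−1·0)/(47/6)=-96/47
back: M2=-96/47
back: M1=0−1/6·-96/47=16/47
M: M0=0, M1=16/47, M2=-96/47, M3=0
seg 0: a=0, c=M0/2=0, d=(M1−M0)/(6·2)=4/141, b=Δ0−h0·(2M0+M1)/6=125/141
seg 1: a=2, c=M1/2=8/47, d=(M2−M1)/(6·1)=-56/141, b=Δ1−h1·(2M1+M2)/6=173/141
seg 2: a=3, c=M2/2=-48/47, d=(M3−M2)/(6·3)=16/141, b=Δ2−h2·(2M2+M3)/6=53/141
t_q=1 → seg 0, τ=1; S=0+125/141·τ+0·τ²+4/141·τ³=43/47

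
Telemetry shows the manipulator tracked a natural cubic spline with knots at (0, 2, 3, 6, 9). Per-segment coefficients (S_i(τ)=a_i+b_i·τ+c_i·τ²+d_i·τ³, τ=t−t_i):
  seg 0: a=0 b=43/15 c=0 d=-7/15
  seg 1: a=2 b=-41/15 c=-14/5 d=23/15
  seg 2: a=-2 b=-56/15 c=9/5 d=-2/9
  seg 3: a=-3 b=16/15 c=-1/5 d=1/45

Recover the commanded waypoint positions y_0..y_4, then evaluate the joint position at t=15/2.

y_0 = S_0(0) = a_0 = 0
y_1 = S_1(0) = a_1 = 2
y_2 = S_2(0) = a_2 = -2
y_3 = S_3(0) = a_3 = -3
y_4 = S_3(3) = -1
t_q=15/2 is in segment 3 (τ=3/2); S_3(τ)=-71/40

y_0=0 y_1=2 y_2=-2 y_3=-3 y_4=-1
S(15/2) = -71/40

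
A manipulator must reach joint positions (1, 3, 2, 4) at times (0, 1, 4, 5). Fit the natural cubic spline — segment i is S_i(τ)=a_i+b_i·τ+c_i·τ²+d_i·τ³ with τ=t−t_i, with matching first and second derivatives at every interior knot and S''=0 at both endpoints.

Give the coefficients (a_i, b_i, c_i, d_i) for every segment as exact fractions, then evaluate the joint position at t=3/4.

Δ: Δ0=2, Δ1=-1/3, Δ2=2
row 1: diag=8, rhs=-14; c'=3/8, d'=-7/4
row 2: denom=8−3·3/8=55/8; d'=(14−3·-7/4)/(55/8)=14/5
back: M2=14/5
back: M1=-7/4−3/8·14/5=-14/5
M: M0=0, M1=-14/5, M2=14/5, M3=0
seg 0: a=1, c=M0/2=0, d=(M1−M0)/(6·1)=-7/15, b=Δ0−h0·(2M0+M1)/6=37/15
seg 1: a=3, c=M1/2=-7/5, d=(M2−M1)/(6·3)=14/45, b=Δ1−h1·(2M1+M2)/6=16/15
seg 2: a=2, c=M2/2=7/5, d=(M3−M2)/(6·1)=-7/15, b=Δ2−h2·(2M2+M3)/6=16/15
t_q=3/4 → seg 0, τ=3/4; S=1+37/15·τ+0·τ²+-7/15·τ³=849/320

  seg 0: a=1 b=37/15 c=0 d=-7/15
  seg 1: a=3 b=16/15 c=-7/5 d=14/45
  seg 2: a=2 b=16/15 c=7/5 d=-7/15
S(3/4) = 849/320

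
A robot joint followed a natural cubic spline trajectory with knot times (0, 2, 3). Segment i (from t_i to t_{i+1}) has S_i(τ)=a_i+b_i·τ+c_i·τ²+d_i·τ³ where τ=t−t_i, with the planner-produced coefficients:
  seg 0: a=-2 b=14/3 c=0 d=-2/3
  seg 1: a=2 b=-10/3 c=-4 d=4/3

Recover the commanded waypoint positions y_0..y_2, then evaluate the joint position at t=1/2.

y_0=-2 y_1=2 y_2=-4
S(1/2) = 1/4

y_0 = S_0(0) = a_0 = -2
y_1 = S_1(0) = a_1 = 2
y_2 = S_1(1) = -4
t_q=1/2 is in segment 0 (τ=1/2); S_0(τ)=1/4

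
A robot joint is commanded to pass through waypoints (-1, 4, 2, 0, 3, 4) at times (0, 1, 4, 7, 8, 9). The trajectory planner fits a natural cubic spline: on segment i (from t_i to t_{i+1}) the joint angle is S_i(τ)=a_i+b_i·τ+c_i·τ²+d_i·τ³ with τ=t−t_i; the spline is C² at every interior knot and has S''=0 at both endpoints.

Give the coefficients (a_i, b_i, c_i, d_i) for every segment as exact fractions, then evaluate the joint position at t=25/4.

Δ: Δ0=5, Δ1=-2/3, Δ2=-2/3, Δ3=3, Δ4=1
row 1: diag=8, rhs=-34; c'=3/8, d'=-17/4
row 2: denom=12−3·3/8=87/8; d'=(0−3·-17/4)/(87/8)=34/29
row 3: denom=8−3·8/29=208/29; d'=(22−3·34/29)/(208/29)=67/26
row 4: denom=4−1·29/208=803/208; d'=(-12−1·67/26)/(803/208)=-3032/803
back: M4=-3032/803
back: M3=67/26−29/208·-3032/803=2492/803
back: M2=34/29−8/29·2492/803=254/803
back: M1=-17/4−3/8·254/803=-3508/803
M: M0=0, M1=-3508/803, M2=254/803, M3=2492/803, M4=-3032/803, M5=0
seg 0: a=-1, c=M0/2=0, d=(M1−M0)/(6·1)=-1754/2409, b=Δ0−h0·(2M0+M1)/6=13799/2409
seg 1: a=4, c=M1/2=-1754/803, d=(M2−M1)/(6·3)=19/73, b=Δ1−h1·(2M1+M2)/6=8537/2409
seg 2: a=2, c=M2/2=127/803, d=(M3−M2)/(6·3)=373/2409, b=Δ2−h2·(2M2+M3)/6=-6106/2409
seg 3: a=0, c=M3/2=1246/803, d=(M4−M3)/(6·1)=-2762/2409, b=Δ3−h3·(2M3+M4)/6=6251/2409
seg 4: a=3, c=M4/2=-1516/803, d=(M5−M4)/(6·1)=1516/2409, b=Δ4−h4·(2M4+M5)/6=5441/2409
t_q=25/4 → seg 2, τ=9/4; S=2+-6106/2409·τ+127/803·τ²+373/2409·τ³=-58517/51392

  seg 0: a=-1 b=13799/2409 c=0 d=-1754/2409
  seg 1: a=4 b=8537/2409 c=-1754/803 d=19/73
  seg 2: a=2 b=-6106/2409 c=127/803 d=373/2409
  seg 3: a=0 b=6251/2409 c=1246/803 d=-2762/2409
  seg 4: a=3 b=5441/2409 c=-1516/803 d=1516/2409
S(25/4) = -58517/51392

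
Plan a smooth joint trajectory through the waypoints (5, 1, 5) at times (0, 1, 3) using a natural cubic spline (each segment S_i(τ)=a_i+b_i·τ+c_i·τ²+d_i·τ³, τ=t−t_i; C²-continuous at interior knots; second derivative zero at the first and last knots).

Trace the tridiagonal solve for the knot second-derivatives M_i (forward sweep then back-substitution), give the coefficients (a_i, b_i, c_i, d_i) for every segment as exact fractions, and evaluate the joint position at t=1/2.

  seg 0: a=5 b=-5 c=0 d=1
  seg 1: a=1 b=-2 c=3 d=-1/2
S(1/2) = 21/8

Δ: Δ0=-4, Δ1=2
row 1: diag=6, rhs=36; c'=1/3, d'=6
back: M1=6
M: M0=0, M1=6, M2=0
seg 0: a=5, c=M0/2=0, d=(M1−M0)/(6·1)=1, b=Δ0−h0·(2M0+M1)/6=-5
seg 1: a=1, c=M1/2=3, d=(M2−M1)/(6·2)=-1/2, b=Δ1−h1·(2M1+M2)/6=-2
t_q=1/2 → seg 0, τ=1/2; S=5+-5·τ+0·τ²+1·τ³=21/8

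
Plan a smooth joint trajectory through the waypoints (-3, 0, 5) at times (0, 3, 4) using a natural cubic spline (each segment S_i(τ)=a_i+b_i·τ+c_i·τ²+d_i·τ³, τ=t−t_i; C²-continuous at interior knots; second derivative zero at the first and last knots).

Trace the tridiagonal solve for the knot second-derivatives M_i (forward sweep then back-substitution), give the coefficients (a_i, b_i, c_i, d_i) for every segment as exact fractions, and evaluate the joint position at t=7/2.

  seg 0: a=-3 b=-1/2 c=0 d=1/6
  seg 1: a=0 b=4 c=3/2 d=-1/2
S(7/2) = 37/16

Δ: Δ0=1, Δ1=5
row 1: diag=8, rhs=24; c'=1/8, d'=3
back: M1=3
M: M0=0, M1=3, M2=0
seg 0: a=-3, c=M0/2=0, d=(M1−M0)/(6·3)=1/6, b=Δ0−h0·(2M0+M1)/6=-1/2
seg 1: a=0, c=M1/2=3/2, d=(M2−M1)/(6·1)=-1/2, b=Δ1−h1·(2M1+M2)/6=4
t_q=7/2 → seg 1, τ=1/2; S=0+4·τ+3/2·τ²+-1/2·τ³=37/16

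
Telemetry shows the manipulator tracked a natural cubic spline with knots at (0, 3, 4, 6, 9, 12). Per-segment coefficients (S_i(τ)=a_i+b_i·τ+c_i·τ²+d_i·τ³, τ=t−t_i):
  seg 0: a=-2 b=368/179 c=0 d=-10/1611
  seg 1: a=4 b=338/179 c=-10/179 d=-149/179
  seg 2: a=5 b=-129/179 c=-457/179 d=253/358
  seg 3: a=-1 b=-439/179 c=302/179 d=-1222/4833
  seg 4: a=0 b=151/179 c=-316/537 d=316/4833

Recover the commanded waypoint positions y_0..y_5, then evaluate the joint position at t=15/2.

y_0 = S_0(0) = a_0 = -2
y_1 = S_1(0) = a_1 = 4
y_2 = S_2(0) = a_2 = 5
y_3 = S_3(0) = a_3 = -1
y_4 = S_4(0) = a_4 = 0
y_5 = S_4(3) = -1
t_q=15/2 is in segment 3 (τ=3/2); S_3(τ)=-1243/716

y_0=-2 y_1=4 y_2=5 y_3=-1 y_4=0 y_5=-1
S(15/2) = -1243/716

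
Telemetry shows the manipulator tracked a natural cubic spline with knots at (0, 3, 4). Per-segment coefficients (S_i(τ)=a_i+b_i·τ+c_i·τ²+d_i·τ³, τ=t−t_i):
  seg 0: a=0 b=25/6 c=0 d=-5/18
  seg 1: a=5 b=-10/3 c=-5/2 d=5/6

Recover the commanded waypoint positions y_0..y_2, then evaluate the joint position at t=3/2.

y_0=0 y_1=5 y_2=0
S(3/2) = 85/16

y_0 = S_0(0) = a_0 = 0
y_1 = S_1(0) = a_1 = 5
y_2 = S_1(1) = 0
t_q=3/2 is in segment 0 (τ=3/2); S_0(τ)=85/16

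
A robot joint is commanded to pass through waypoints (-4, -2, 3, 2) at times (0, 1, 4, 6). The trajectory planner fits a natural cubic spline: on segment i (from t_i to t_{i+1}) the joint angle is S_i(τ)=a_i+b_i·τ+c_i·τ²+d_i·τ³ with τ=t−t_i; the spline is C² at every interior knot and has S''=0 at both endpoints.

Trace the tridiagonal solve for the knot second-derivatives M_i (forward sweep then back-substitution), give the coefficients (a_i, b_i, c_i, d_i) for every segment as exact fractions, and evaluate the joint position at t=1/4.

  seg 0: a=-4 b=833/426 c=0 d=19/426
  seg 1: a=-2 b=445/213 c=19/142 d=-13/142
  seg 2: a=3 b=179/426 c=-49/71 d=49/426
S(1/4) = -31903/9088

Δ: Δ0=2, Δ1=5/3, Δ2=-1/2
row 1: diag=8, rhs=-2; c'=3/8, d'=-1/4
row 2: denom=10−3·3/8=71/8; d'=(-13−3·-1/4)/(71/8)=-98/71
back: M2=-98/71
back: M1=-1/4−3/8·-98/71=19/71
M: M0=0, M1=19/71, M2=-98/71, M3=0
seg 0: a=-4, c=M0/2=0, d=(M1−M0)/(6·1)=19/426, b=Δ0−h0·(2M0+M1)/6=833/426
seg 1: a=-2, c=M1/2=19/142, d=(M2−M1)/(6·3)=-13/142, b=Δ1−h1·(2M1+M2)/6=445/213
seg 2: a=3, c=M2/2=-49/71, d=(M3−M2)/(6·2)=49/426, b=Δ2−h2·(2M2+M3)/6=179/426
t_q=1/4 → seg 0, τ=1/4; S=-4+833/426·τ+0·τ²+19/426·τ³=-31903/9088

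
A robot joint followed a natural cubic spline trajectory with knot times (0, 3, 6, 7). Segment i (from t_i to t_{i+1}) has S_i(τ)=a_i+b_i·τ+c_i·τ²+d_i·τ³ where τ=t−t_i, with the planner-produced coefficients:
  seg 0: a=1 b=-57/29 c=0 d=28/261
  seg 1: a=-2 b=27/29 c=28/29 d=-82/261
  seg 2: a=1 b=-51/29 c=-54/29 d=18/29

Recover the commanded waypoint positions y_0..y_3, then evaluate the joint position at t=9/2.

y_0 = S_0(0) = a_0 = 1
y_1 = S_1(0) = a_1 = -2
y_2 = S_2(0) = a_2 = 1
y_3 = S_2(1) = -2
t_q=9/2 is in segment 1 (τ=3/2); S_1(τ)=59/116

y_0=1 y_1=-2 y_2=1 y_3=-2
S(9/2) = 59/116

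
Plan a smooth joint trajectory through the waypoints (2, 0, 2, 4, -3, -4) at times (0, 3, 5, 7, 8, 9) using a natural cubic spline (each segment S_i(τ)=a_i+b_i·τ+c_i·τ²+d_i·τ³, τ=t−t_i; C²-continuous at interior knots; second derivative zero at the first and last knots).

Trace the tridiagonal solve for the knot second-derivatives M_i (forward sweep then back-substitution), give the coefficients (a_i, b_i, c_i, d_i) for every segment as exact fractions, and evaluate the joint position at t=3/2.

Δ: Δ0=-2/3, Δ1=1, Δ2=1, Δ3=-7, Δ4=-1
row 1: diag=10, rhs=10; c'=1/5, d'=1
row 2: denom=8−2·1/5=38/5; d'=(0−2·1)/(38/5)=-5/19
row 3: denom=6−2·5/19=104/19; d'=(-48−2·-5/19)/(104/19)=-451/52
row 4: denom=4−1·19/104=397/104; d'=(36−1·-451/52)/(397/104)=4646/397
back: M4=4646/397
back: M3=-451/52−19/104·4646/397=-4292/397
back: M2=-5/19−5/19·-4292/397=1025/397
back: M1=1−1/5·1025/397=192/397
M: M0=0, M1=192/397, M2=1025/397, M3=-4292/397, M4=4646/397, M5=0
seg 0: a=2, c=M0/2=0, d=(M1−M0)/(6·3)=32/1191, b=Δ0−h0·(2M0+M1)/6=-1082/1191
seg 1: a=0, c=M1/2=96/397, d=(M2−M1)/(6·2)=833/4764, b=Δ1−h1·(2M1+M2)/6=-218/1191
seg 2: a=2, c=M2/2=1025/794, d=(M3−M2)/(6·2)=-5317/4764, b=Δ2−h2·(2M2+M3)/6=3433/1191
seg 3: a=4, c=M3/2=-2146/397, d=(M4−M3)/(6·1)=4469/1191, b=Δ3−h3·(2M3+M4)/6=-6368/1191
seg 4: a=-3, c=M4/2=2323/397, d=(M5−M4)/(6·1)=-2323/1191, b=Δ4−h4·(2M4+M5)/6=-5837/1191
t_q=3/2 → seg 0, τ=3/2; S=2+-1082/1191·τ+0·τ²+32/1191·τ³=289/397

  seg 0: a=2 b=-1082/1191 c=0 d=32/1191
  seg 1: a=0 b=-218/1191 c=96/397 d=833/4764
  seg 2: a=2 b=3433/1191 c=1025/794 d=-5317/4764
  seg 3: a=4 b=-6368/1191 c=-2146/397 d=4469/1191
  seg 4: a=-3 b=-5837/1191 c=2323/397 d=-2323/1191
S(3/2) = 289/397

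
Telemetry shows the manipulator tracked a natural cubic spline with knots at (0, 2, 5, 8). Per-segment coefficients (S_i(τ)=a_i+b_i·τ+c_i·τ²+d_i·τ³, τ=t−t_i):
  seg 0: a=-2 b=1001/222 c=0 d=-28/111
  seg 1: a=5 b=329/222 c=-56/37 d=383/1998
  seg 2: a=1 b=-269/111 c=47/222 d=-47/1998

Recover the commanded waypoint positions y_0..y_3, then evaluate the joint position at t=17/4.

y_0=-2 y_1=5 y_2=1 y_3=-5
S(17/4) = 13525/4736

y_0 = S_0(0) = a_0 = -2
y_1 = S_1(0) = a_1 = 5
y_2 = S_2(0) = a_2 = 1
y_3 = S_2(3) = -5
t_q=17/4 is in segment 1 (τ=9/4); S_1(τ)=13525/4736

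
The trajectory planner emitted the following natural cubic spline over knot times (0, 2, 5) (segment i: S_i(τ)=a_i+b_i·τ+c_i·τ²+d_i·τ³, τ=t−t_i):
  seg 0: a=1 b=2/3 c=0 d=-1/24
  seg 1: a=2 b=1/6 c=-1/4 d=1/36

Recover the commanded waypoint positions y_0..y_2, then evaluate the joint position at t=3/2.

y_0=1 y_1=2 y_2=1
S(3/2) = 119/64

y_0 = S_0(0) = a_0 = 1
y_1 = S_1(0) = a_1 = 2
y_2 = S_1(3) = 1
t_q=3/2 is in segment 0 (τ=3/2); S_0(τ)=119/64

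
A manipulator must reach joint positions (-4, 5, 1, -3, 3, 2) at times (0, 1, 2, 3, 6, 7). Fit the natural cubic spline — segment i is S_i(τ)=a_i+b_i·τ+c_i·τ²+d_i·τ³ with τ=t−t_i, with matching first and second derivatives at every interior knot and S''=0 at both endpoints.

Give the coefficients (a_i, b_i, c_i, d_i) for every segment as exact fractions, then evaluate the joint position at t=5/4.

  seg 0: a=-4 b=9836/793 c=0 d=-2699/793
  seg 1: a=5 b=1739/793 c=-8097/793 d=3186/793
  seg 2: a=1 b=-4897/793 c=1461/793 d=264/793
  seg 3: a=-3 b=-91/61 c=2253/793 d=-1330/2379
  seg 4: a=3 b=365/793 c=-1737/793 d=579/793
S(5/4) = 9707/1952

Δ: Δ0=9, Δ1=-4, Δ2=-4, Δ3=2, Δ4=-1
row 1: diag=4, rhs=-78; c'=1/4, d'=-39/2
row 2: denom=4−1·1/4=15/4; d'=(0−1·-39/2)/(15/4)=26/5
row 3: denom=8−1·4/15=116/15; d'=(36−1·26/5)/(116/15)=231/58
row 4: denom=8−3·45/116=793/116; d'=(-18−3·231/58)/(793/116)=-3474/793
back: M4=-3474/793
back: M3=231/58−45/116·-3474/793=4506/793
back: M2=26/5−4/15·4506/793=2922/793
back: M1=-39/2−1/4·2922/793=-16194/793
M: M0=0, M1=-16194/793, M2=2922/793, M3=4506/793, M4=-3474/793, M5=0
seg 0: a=-4, c=M0/2=0, d=(M1−M0)/(6·1)=-2699/793, b=Δ0−h0·(2M0+M1)/6=9836/793
seg 1: a=5, c=M1/2=-8097/793, d=(M2−M1)/(6·1)=3186/793, b=Δ1−h1·(2M1+M2)/6=1739/793
seg 2: a=1, c=M2/2=1461/793, d=(M3−M2)/(6·1)=264/793, b=Δ2−h2·(2M2+M3)/6=-4897/793
seg 3: a=-3, c=M3/2=2253/793, d=(M4−M3)/(6·3)=-1330/2379, b=Δ3−h3·(2M3+M4)/6=-91/61
seg 4: a=3, c=M4/2=-1737/793, d=(M5−M4)/(6·1)=579/793, b=Δ4−h4·(2M4+M5)/6=365/793
t_q=5/4 → seg 1, τ=1/4; S=5+1739/793·τ+-8097/793·τ²+3186/793·τ³=9707/1952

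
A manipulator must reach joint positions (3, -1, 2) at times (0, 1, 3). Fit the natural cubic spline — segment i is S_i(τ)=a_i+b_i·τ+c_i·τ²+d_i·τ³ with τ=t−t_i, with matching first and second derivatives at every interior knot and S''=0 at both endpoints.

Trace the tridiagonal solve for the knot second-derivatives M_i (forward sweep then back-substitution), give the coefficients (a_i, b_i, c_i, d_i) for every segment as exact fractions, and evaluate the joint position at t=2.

  seg 0: a=3 b=-59/12 c=0 d=11/12
  seg 1: a=-1 b=-13/6 c=11/4 d=-11/24
S(2) = -7/8

Δ: Δ0=-4, Δ1=3/2
row 1: diag=6, rhs=33; c'=1/3, d'=11/2
back: M1=11/2
M: M0=0, M1=11/2, M2=0
seg 0: a=3, c=M0/2=0, d=(M1−M0)/(6·1)=11/12, b=Δ0−h0·(2M0+M1)/6=-59/12
seg 1: a=-1, c=M1/2=11/4, d=(M2−M1)/(6·2)=-11/24, b=Δ1−h1·(2M1+M2)/6=-13/6
t_q=2 → seg 1, τ=1; S=-1+-13/6·τ+11/4·τ²+-11/24·τ³=-7/8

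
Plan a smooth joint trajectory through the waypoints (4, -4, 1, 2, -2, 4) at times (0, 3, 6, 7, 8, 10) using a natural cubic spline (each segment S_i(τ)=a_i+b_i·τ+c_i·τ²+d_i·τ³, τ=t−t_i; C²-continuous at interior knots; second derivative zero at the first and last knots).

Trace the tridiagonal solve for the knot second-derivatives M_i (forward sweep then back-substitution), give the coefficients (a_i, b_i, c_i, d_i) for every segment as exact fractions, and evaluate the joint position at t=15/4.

Δ: Δ0=-8/3, Δ1=5/3, Δ2=1, Δ3=-4, Δ4=3
row 1: diag=12, rhs=26; c'=1/4, d'=13/6
row 2: denom=8−3·1/4=29/4; d'=(-4−3·13/6)/(29/4)=-42/29
row 3: denom=4−1·4/29=112/29; d'=(-30−1·-42/29)/(112/29)=-207/28
row 4: denom=6−1·29/112=643/112; d'=(42−1·-207/28)/(643/112)=5532/643
back: M4=5532/643
back: M3=-207/28−29/112·5532/643=-6186/643
back: M2=-42/29−4/29·-6186/643=-78/643
back: M1=13/6−1/4·-78/643=4238/1929
M: M0=0, M1=4238/1929, M2=-78/643, M3=-6186/643, M4=5532/643, M5=0
seg 0: a=4, c=M0/2=0, d=(M1−M0)/(6·3)=2119/17361, b=Δ0−h0·(2M0+M1)/6=-2421/643
seg 1: a=-4, c=M1/2=2119/1929, d=(M2−M1)/(6·3)=-2236/17361, b=Δ1−h1·(2M1+M2)/6=-302/643
seg 2: a=1, c=M2/2=-39/643, d=(M3−M2)/(6·1)=-1018/643, b=Δ2−h2·(2M2+M3)/6=1700/643
seg 3: a=2, c=M3/2=-3093/643, d=(M4−M3)/(6·1)=1953/643, b=Δ3−h3·(2M3+M4)/6=-1432/643
seg 4: a=-2, c=M4/2=2766/643, d=(M5−M4)/(6·2)=-461/643, b=Δ4−h4·(2M4+M5)/6=-1759/643
t_q=15/4 → seg 1, τ=3/4; S=-4+-302/643·τ+2119/1929·τ²+-2236/17361·τ³=-19489/5144

  seg 0: a=4 b=-2421/643 c=0 d=2119/17361
  seg 1: a=-4 b=-302/643 c=2119/1929 d=-2236/17361
  seg 2: a=1 b=1700/643 c=-39/643 d=-1018/643
  seg 3: a=2 b=-1432/643 c=-3093/643 d=1953/643
  seg 4: a=-2 b=-1759/643 c=2766/643 d=-461/643
S(15/4) = -19489/5144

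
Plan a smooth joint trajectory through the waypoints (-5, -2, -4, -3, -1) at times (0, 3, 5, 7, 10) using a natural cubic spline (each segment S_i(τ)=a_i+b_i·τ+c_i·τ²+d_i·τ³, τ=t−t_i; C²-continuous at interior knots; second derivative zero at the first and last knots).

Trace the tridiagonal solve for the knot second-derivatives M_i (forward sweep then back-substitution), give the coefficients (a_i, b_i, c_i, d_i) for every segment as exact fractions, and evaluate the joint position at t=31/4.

Δ: Δ0=1, Δ1=-1, Δ2=1/2, Δ3=2/3
row 1: diag=10, rhs=-12; c'=1/5, d'=-6/5
row 2: denom=8−2·1/5=38/5; d'=(9−2·-6/5)/(38/5)=3/2
row 3: denom=10−2·5/19=180/19; d'=(1−2·3/2)/(180/19)=-19/90
back: M3=-19/90
back: M2=3/2−5/19·-19/90=14/9
back: M1=-6/5−1/5·14/9=-68/45
M: M0=0, M1=-68/45, M2=14/9, M3=-19/90, M4=0
seg 0: a=-5, c=M0/2=0, d=(M1−M0)/(6·3)=-34/405, b=Δ0−h0·(2M0+M1)/6=79/45
seg 1: a=-2, c=M1/2=-34/45, d=(M2−M1)/(6·2)=23/90, b=Δ1−h1·(2M1+M2)/6=-23/45
seg 2: a=-4, c=M2/2=7/9, d=(M3−M2)/(6·2)=-53/360, b=Δ2−h2·(2M2+M3)/6=-7/15
seg 3: a=-3, c=M3/2=-19/180, d=(M4−M3)/(6·3)=19/1620, b=Δ3−h3·(2M3+M4)/6=79/90
t_q=31/4 → seg 3, τ=3/4; S=-3+79/90·τ+-19/180·τ²+19/1620·τ³=-3067/1280

  seg 0: a=-5 b=79/45 c=0 d=-34/405
  seg 1: a=-2 b=-23/45 c=-34/45 d=23/90
  seg 2: a=-4 b=-7/15 c=7/9 d=-53/360
  seg 3: a=-3 b=79/90 c=-19/180 d=19/1620
S(31/4) = -3067/1280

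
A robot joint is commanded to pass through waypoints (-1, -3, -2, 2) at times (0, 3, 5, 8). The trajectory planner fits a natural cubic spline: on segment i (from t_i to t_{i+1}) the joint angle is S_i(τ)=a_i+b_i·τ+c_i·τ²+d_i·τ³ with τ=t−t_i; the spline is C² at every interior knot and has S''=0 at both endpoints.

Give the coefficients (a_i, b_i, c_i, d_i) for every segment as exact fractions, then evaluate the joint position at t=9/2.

  seg 0: a=-1 b=-47/48 c=0 d=5/144
  seg 1: a=-3 b=-1/24 c=5/16 d=-1/48
  seg 2: a=-2 b=23/24 c=3/16 d=-1/48
S(9/2) = -311/128

Δ: Δ0=-2/3, Δ1=1/2, Δ2=4/3
row 1: diag=10, rhs=7; c'=1/5, d'=7/10
row 2: denom=10−2·1/5=48/5; d'=(5−2·7/10)/(48/5)=3/8
back: M2=3/8
back: M1=7/10−1/5·3/8=5/8
M: M0=0, M1=5/8, M2=3/8, M3=0
seg 0: a=-1, c=M0/2=0, d=(M1−M0)/(6·3)=5/144, b=Δ0−h0·(2M0+M1)/6=-47/48
seg 1: a=-3, c=M1/2=5/16, d=(M2−M1)/(6·2)=-1/48, b=Δ1−h1·(2M1+M2)/6=-1/24
seg 2: a=-2, c=M2/2=3/16, d=(M3−M2)/(6·3)=-1/48, b=Δ2−h2·(2M2+M3)/6=23/24
t_q=9/2 → seg 1, τ=3/2; S=-3+-1/24·τ+5/16·τ²+-1/48·τ³=-311/128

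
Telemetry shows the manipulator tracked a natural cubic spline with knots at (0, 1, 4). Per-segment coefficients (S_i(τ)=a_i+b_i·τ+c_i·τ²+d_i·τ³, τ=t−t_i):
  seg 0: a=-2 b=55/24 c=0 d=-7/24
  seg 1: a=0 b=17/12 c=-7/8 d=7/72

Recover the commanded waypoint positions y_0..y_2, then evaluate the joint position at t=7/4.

y_0=-2 y_1=0 y_2=-1
S(7/4) = 313/512

y_0 = S_0(0) = a_0 = -2
y_1 = S_1(0) = a_1 = 0
y_2 = S_1(3) = -1
t_q=7/4 is in segment 1 (τ=3/4); S_1(τ)=313/512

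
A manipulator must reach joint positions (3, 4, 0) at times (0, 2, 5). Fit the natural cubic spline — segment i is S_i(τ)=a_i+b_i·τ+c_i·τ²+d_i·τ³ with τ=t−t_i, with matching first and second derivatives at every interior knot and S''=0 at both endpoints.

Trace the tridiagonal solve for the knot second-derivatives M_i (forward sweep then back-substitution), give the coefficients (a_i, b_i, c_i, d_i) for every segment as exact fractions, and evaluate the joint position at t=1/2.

Δ: Δ0=1/2, Δ1=-4/3
row 1: diag=10, rhs=-11; c'=3/10, d'=-11/10
back: M1=-11/10
M: M0=0, M1=-11/10, M2=0
seg 0: a=3, c=M0/2=0, d=(M1−M0)/(6·2)=-11/120, b=Δ0−h0·(2M0+M1)/6=13/15
seg 1: a=4, c=M1/2=-11/20, d=(M2−M1)/(6·3)=11/180, b=Δ1−h1·(2M1+M2)/6=-7/30
t_q=1/2 → seg 0, τ=1/2; S=3+13/15·τ+0·τ²+-11/120·τ³=219/64

  seg 0: a=3 b=13/15 c=0 d=-11/120
  seg 1: a=4 b=-7/30 c=-11/20 d=11/180
S(1/2) = 219/64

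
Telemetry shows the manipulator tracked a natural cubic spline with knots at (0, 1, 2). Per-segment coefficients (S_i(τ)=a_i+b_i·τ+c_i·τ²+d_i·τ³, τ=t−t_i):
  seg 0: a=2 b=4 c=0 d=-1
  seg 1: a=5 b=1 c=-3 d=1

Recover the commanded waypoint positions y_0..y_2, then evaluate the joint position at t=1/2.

y_0 = S_0(0) = a_0 = 2
y_1 = S_1(0) = a_1 = 5
y_2 = S_1(1) = 4
t_q=1/2 is in segment 0 (τ=1/2); S_0(τ)=31/8

y_0=2 y_1=5 y_2=4
S(1/2) = 31/8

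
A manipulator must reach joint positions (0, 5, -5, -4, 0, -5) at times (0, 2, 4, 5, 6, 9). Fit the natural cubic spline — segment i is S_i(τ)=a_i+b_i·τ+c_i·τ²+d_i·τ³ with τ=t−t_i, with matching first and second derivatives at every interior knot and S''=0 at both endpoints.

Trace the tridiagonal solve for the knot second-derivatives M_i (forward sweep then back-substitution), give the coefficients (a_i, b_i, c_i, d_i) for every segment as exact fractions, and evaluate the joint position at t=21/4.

Δ: Δ0=5/2, Δ1=-5, Δ2=1, Δ3=4, Δ4=-5/3
row 1: diag=8, rhs=-45; c'=1/4, d'=-45/8
row 2: denom=6−2·1/4=11/2; d'=(36−2·-45/8)/(11/2)=189/22
row 3: denom=4−1·2/11=42/11; d'=(18−1·189/22)/(42/11)=69/28
row 4: denom=8−1·11/42=325/42; d'=(-34−1·69/28)/(325/42)=-3063/650
back: M4=-3063/650
back: M3=69/28−11/42·-3063/650=1202/325
back: M2=189/22−2/11·1202/325=5147/650
back: M1=-45/8−1/4·5147/650=-4943/650
M: M0=0, M1=-4943/650, M2=5147/650, M3=1202/325, M4=-3063/650, M5=0
seg 0: a=0, c=M0/2=0, d=(M1−M0)/(6·2)=-4943/7800, b=Δ0−h0·(2M0+M1)/6=4909/975
seg 1: a=5, c=M1/2=-4943/1300, d=(M2−M1)/(6·2)=1009/780, b=Δ1−h1·(2M1+M2)/6=-5011/1950
seg 2: a=-5, c=M2/2=5147/1300, d=(M3−M2)/(6·1)=-211/300, b=Δ2−h2·(2M2+M3)/6=-4399/1950
seg 3: a=-4, c=M3/2=601/325, d=(M4−M3)/(6·1)=-5467/3900, b=Δ3−h3·(2M3+M4)/6=2771/780
seg 4: a=0, c=M4/2=-3063/1300, d=(M5−M4)/(6·3)=1021/3900, b=Δ4−h4·(2M4+M5)/6=5939/1950
t_q=21/4 → seg 3, τ=1/4; S=-4+2771/780·τ+601/325·τ²+-5467/3900·τ³=-251113/83200

  seg 0: a=0 b=4909/975 c=0 d=-4943/7800
  seg 1: a=5 b=-5011/1950 c=-4943/1300 d=1009/780
  seg 2: a=-5 b=-4399/1950 c=5147/1300 d=-211/300
  seg 3: a=-4 b=2771/780 c=601/325 d=-5467/3900
  seg 4: a=0 b=5939/1950 c=-3063/1300 d=1021/3900
S(21/4) = -251113/83200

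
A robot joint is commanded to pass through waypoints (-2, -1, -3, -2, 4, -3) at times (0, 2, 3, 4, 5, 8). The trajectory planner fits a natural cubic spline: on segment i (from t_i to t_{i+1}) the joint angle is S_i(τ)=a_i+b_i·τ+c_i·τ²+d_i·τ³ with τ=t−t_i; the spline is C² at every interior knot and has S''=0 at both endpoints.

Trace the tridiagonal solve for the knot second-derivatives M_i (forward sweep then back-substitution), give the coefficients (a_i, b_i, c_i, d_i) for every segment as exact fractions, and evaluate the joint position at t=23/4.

Δ: Δ0=1/2, Δ1=-2, Δ2=1, Δ3=6, Δ4=-7/3
row 1: diag=6, rhs=-15; c'=1/6, d'=-5/2
row 2: denom=4−1·1/6=23/6; d'=(18−1·-5/2)/(23/6)=123/23
row 3: denom=4−1·6/23=86/23; d'=(30−1·123/23)/(86/23)=567/86
row 4: denom=8−1·23/86=665/86; d'=(-50−1·567/86)/(665/86)=-4867/665
back: M4=-4867/665
back: M3=567/86−23/86·-4867/665=5686/665
back: M2=123/23−6/23·5686/665=2073/665
back: M1=-5/2−1/6·2073/665=-2008/665
M: M0=0, M1=-2008/665, M2=2073/665, M3=5686/665, M4=-4867/665, M5=0
seg 0: a=-2, c=M0/2=0, d=(M1−M0)/(6·2)=-502/1995, b=Δ0−h0·(2M0+M1)/6=6011/3990
seg 1: a=-1, c=M1/2=-1004/665, d=(M2−M1)/(6·1)=583/570, b=Δ1−h1·(2M1+M2)/6=-6037/3990
seg 2: a=-3, c=M2/2=2073/1330, d=(M3−M2)/(6·1)=3613/3990, b=Δ2−h2·(2M2+M3)/6=-2921/1995
seg 3: a=-2, c=M3/2=2843/665, d=(M4−M3)/(6·1)=-10553/3990, b=Δ3−h3·(2M3+M4)/6=3487/798
seg 4: a=4, c=M4/2=-4867/1330, d=(M5−M4)/(6·3)=4867/11970, b=Δ4−h4·(2M4+M5)/6=9946/1995
t_q=23/4 → seg 4, τ=3/4; S=4+9946/1995·τ+-4867/1330·τ²+4867/11970·τ³=71163/12160

  seg 0: a=-2 b=6011/3990 c=0 d=-502/1995
  seg 1: a=-1 b=-6037/3990 c=-1004/665 d=583/570
  seg 2: a=-3 b=-2921/1995 c=2073/1330 d=3613/3990
  seg 3: a=-2 b=3487/798 c=2843/665 d=-10553/3990
  seg 4: a=4 b=9946/1995 c=-4867/1330 d=4867/11970
S(23/4) = 71163/12160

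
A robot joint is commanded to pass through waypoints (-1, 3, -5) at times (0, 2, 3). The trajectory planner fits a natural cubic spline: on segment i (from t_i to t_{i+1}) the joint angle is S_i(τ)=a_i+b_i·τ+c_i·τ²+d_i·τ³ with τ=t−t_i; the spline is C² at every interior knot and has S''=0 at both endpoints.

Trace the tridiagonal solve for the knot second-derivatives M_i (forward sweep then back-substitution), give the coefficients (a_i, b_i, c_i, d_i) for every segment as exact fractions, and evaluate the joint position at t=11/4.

Δ: Δ0=2, Δ1=-8
row 1: diag=6, rhs=-60; c'=1/6, d'=-10
back: M1=-10
M: M0=0, M1=-10, M2=0
seg 0: a=-1, c=M0/2=0, d=(M1−M0)/(6·2)=-5/6, b=Δ0−h0·(2M0+M1)/6=16/3
seg 1: a=3, c=M1/2=-5, d=(M2−M1)/(6·1)=5/3, b=Δ1−h1·(2M1+M2)/6=-14/3
t_q=11/4 → seg 1, τ=3/4; S=3+-14/3·τ+-5·τ²+5/3·τ³=-167/64

  seg 0: a=-1 b=16/3 c=0 d=-5/6
  seg 1: a=3 b=-14/3 c=-5 d=5/3
S(11/4) = -167/64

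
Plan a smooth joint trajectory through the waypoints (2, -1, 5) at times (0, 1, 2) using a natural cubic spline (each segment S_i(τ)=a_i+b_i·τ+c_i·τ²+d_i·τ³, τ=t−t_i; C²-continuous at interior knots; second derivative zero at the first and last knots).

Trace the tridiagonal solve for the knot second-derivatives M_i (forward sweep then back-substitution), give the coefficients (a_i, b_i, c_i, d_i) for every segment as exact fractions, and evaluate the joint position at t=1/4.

Δ: Δ0=-3, Δ1=6
row 1: diag=4, rhs=54; c'=1/4, d'=27/2
back: M1=27/2
M: M0=0, M1=27/2, M2=0
seg 0: a=2, c=M0/2=0, d=(M1−M0)/(6·1)=9/4, b=Δ0−h0·(2M0+M1)/6=-21/4
seg 1: a=-1, c=M1/2=27/4, d=(M2−M1)/(6·1)=-9/4, b=Δ1−h1·(2M1+M2)/6=3/2
t_q=1/4 → seg 0, τ=1/4; S=2+-21/4·τ+0·τ²+9/4·τ³=185/256

  seg 0: a=2 b=-21/4 c=0 d=9/4
  seg 1: a=-1 b=3/2 c=27/4 d=-9/4
S(1/4) = 185/256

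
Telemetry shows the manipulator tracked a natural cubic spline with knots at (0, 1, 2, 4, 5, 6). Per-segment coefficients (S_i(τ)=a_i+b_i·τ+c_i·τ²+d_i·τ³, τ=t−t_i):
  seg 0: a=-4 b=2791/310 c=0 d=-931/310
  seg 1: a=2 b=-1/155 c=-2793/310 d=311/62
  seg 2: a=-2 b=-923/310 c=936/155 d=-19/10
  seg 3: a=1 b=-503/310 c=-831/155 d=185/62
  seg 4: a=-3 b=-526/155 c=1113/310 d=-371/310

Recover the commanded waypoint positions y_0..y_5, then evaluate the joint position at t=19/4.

y_0 = S_0(0) = a_0 = -4
y_1 = S_1(0) = a_1 = 2
y_2 = S_2(0) = a_2 = -2
y_3 = S_3(0) = a_3 = 1
y_4 = S_4(0) = a_4 = -3
y_5 = S_4(1) = -4
t_q=19/4 is in segment 3 (τ=3/4); S_3(τ)=-39161/19840

y_0=-4 y_1=2 y_2=-2 y_3=1 y_4=-3 y_5=-4
S(19/4) = -39161/19840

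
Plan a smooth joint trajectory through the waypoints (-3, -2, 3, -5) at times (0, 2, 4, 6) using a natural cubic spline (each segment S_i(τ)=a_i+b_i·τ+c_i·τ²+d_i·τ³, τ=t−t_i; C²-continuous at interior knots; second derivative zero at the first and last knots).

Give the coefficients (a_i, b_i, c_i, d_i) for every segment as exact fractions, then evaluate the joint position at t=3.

Δ: Δ0=1/2, Δ1=5/2, Δ2=-4
row 1: diag=8, rhs=12; c'=1/4, d'=3/2
row 2: denom=8−2·1/4=15/2; d'=(-39−2·3/2)/(15/2)=-28/5
back: M2=-28/5
back: M1=3/2−1/4·-28/5=29/10
M: M0=0, M1=29/10, M2=-28/5, M3=0
seg 0: a=-3, c=M0/2=0, d=(M1−M0)/(6·2)=29/120, b=Δ0−h0·(2M0+M1)/6=-7/15
seg 1: a=-2, c=M1/2=29/20, d=(M2−M1)/(6·2)=-17/24, b=Δ1−h1·(2M1+M2)/6=73/30
seg 2: a=3, c=M2/2=-14/5, d=(M3−M2)/(6·2)=7/15, b=Δ2−h2·(2M2+M3)/6=-4/15
t_q=3 → seg 1, τ=1; S=-2+73/30·τ+29/20·τ²+-17/24·τ³=47/40

  seg 0: a=-3 b=-7/15 c=0 d=29/120
  seg 1: a=-2 b=73/30 c=29/20 d=-17/24
  seg 2: a=3 b=-4/15 c=-14/5 d=7/15
S(3) = 47/40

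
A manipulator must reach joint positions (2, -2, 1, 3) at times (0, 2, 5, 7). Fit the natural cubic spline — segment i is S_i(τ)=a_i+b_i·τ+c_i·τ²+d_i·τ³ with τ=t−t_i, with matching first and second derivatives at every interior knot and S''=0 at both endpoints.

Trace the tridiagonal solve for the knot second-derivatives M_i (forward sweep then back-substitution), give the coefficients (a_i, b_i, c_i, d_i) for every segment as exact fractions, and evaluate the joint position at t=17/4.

Δ: Δ0=-2, Δ1=1, Δ2=1
row 1: diag=10, rhs=18; c'=3/10, d'=9/5
row 2: denom=10−3·3/10=91/10; d'=(0−3·9/5)/(91/10)=-54/91
back: M2=-54/91
back: M1=9/5−3/10·-54/91=180/91
M: M0=0, M1=180/91, M2=-54/91, M3=0
seg 0: a=2, c=M0/2=0, d=(M1−M0)/(6·2)=15/91, b=Δ0−h0·(2M0+M1)/6=-242/91
seg 1: a=-2, c=M1/2=90/91, d=(M2−M1)/(6·3)=-1/7, b=Δ1−h1·(2M1+M2)/6=-62/91
seg 2: a=1, c=M2/2=-27/91, d=(M3−M2)/(6·2)=9/182, b=Δ2−h2·(2M2+M3)/6=127/91
t_q=17/4 → seg 1, τ=9/4; S=-2+-62/91·τ+90/91·τ²+-1/7·τ³=-893/5824

  seg 0: a=2 b=-242/91 c=0 d=15/91
  seg 1: a=-2 b=-62/91 c=90/91 d=-1/7
  seg 2: a=1 b=127/91 c=-27/91 d=9/182
S(17/4) = -893/5824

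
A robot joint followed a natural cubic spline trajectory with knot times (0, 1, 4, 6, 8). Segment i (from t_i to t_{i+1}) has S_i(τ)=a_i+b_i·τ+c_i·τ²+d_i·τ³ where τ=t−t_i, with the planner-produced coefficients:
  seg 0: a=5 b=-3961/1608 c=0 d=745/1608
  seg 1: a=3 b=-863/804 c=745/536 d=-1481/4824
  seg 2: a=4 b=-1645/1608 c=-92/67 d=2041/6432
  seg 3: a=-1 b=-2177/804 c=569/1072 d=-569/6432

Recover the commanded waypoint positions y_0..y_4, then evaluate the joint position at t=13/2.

y_0=5 y_1=3 y_2=4 y_3=-1 y_4=-5
S(13/2) = -38287/17152

y_0 = S_0(0) = a_0 = 5
y_1 = S_1(0) = a_1 = 3
y_2 = S_2(0) = a_2 = 4
y_3 = S_3(0) = a_3 = -1
y_4 = S_3(2) = -5
t_q=13/2 is in segment 3 (τ=1/2); S_3(τ)=-38287/17152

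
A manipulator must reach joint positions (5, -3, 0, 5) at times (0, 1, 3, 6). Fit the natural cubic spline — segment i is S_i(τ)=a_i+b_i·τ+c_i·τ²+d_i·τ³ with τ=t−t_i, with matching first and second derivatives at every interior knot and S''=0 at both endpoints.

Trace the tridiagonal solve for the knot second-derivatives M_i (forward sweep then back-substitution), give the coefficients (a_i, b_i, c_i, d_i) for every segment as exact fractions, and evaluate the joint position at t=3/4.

  seg 0: a=5 b=-407/42 c=0 d=71/42
  seg 1: a=-3 b=-97/21 c=71/14 d=-169/168
  seg 2: a=0 b=151/42 c=-27/28 d=3/28
S(3/4) = -199/128

Δ: Δ0=-8, Δ1=3/2, Δ2=5/3
row 1: diag=6, rhs=57; c'=1/3, d'=19/2
row 2: denom=10−2·1/3=28/3; d'=(1−2·19/2)/(28/3)=-27/14
back: M2=-27/14
back: M1=19/2−1/3·-27/14=71/7
M: M0=0, M1=71/7, M2=-27/14, M3=0
seg 0: a=5, c=M0/2=0, d=(M1−M0)/(6·1)=71/42, b=Δ0−h0·(2M0+M1)/6=-407/42
seg 1: a=-3, c=M1/2=71/14, d=(M2−M1)/(6·2)=-169/168, b=Δ1−h1·(2M1+M2)/6=-97/21
seg 2: a=0, c=M2/2=-27/28, d=(M3−M2)/(6·3)=3/28, b=Δ2−h2·(2M2+M3)/6=151/42
t_q=3/4 → seg 0, τ=3/4; S=5+-407/42·τ+0·τ²+71/42·τ³=-199/128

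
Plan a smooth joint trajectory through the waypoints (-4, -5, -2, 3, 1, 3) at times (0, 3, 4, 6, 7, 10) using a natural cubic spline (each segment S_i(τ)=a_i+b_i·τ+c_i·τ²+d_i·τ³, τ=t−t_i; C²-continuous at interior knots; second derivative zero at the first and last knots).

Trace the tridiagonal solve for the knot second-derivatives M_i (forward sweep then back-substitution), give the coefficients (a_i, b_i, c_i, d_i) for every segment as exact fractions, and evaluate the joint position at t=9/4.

Δ: Δ0=-1/3, Δ1=3, Δ2=5/2, Δ3=-2, Δ4=2/3
row 1: diag=8, rhs=20; c'=1/8, d'=5/2
row 2: denom=6−1·1/8=47/8; d'=(-3−1·5/2)/(47/8)=-44/47
row 3: denom=6−2·16/47=250/47; d'=(-27−2·-44/47)/(250/47)=-1181/250
row 4: denom=8−1·47/250=1953/250; d'=(16−1·-1181/250)/(1953/250)=1727/651
back: M4=1727/651
back: M3=-1181/250−47/250·1727/651=-3400/651
back: M2=-44/47−16/47·-3400/651=548/651
back: M1=5/2−1/8·548/651=1559/651
M: M0=0, M1=1559/651, M2=548/651, M3=-3400/651, M4=1727/651, M5=0
seg 0: a=-4, c=M0/2=0, d=(M1−M0)/(6·3)=1559/11718, b=Δ0−h0·(2M0+M1)/6=-1993/1302
seg 1: a=-5, c=M1/2=1559/1302, d=(M2−M1)/(6·1)=-337/1302, b=Δ1−h1·(2M1+M2)/6=1342/651
seg 2: a=-2, c=M2/2=274/651, d=(M3−M2)/(6·2)=-47/93, b=Δ2−h2·(2M2+M3)/6=1597/434
seg 3: a=3, c=M3/2=-1700/651, d=(M4−M3)/(6·1)=1709/1302, b=Δ3−h3·(2M3+M4)/6=-913/1302
seg 4: a=1, c=M4/2=1727/1302, d=(M5−M4)/(6·3)=-1727/11718, b=Δ4−h4·(2M4+M5)/6=-431/217
t_q=9/4 → seg 0, τ=9/4; S=-4+-1993/1302·τ+0·τ²+1559/11718·τ³=-23525/3968

  seg 0: a=-4 b=-1993/1302 c=0 d=1559/11718
  seg 1: a=-5 b=1342/651 c=1559/1302 d=-337/1302
  seg 2: a=-2 b=1597/434 c=274/651 d=-47/93
  seg 3: a=3 b=-913/1302 c=-1700/651 d=1709/1302
  seg 4: a=1 b=-431/217 c=1727/1302 d=-1727/11718
S(9/4) = -23525/3968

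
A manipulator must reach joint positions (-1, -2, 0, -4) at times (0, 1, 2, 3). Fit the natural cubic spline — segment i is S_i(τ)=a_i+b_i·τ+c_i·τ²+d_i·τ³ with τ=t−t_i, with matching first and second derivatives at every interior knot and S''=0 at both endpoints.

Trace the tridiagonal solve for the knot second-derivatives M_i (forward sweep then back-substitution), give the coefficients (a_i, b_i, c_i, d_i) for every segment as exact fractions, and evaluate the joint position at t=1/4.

  seg 0: a=-1 b=-11/5 c=0 d=6/5
  seg 1: a=-2 b=7/5 c=18/5 d=-3
  seg 2: a=0 b=-2/5 c=-27/5 d=9/5
S(1/4) = -49/32

Δ: Δ0=-1, Δ1=2, Δ2=-4
row 1: diag=4, rhs=18; c'=1/4, d'=9/2
row 2: denom=4−1·1/4=15/4; d'=(-36−1·9/2)/(15/4)=-54/5
back: M2=-54/5
back: M1=9/2−1/4·-54/5=36/5
M: M0=0, M1=36/5, M2=-54/5, M3=0
seg 0: a=-1, c=M0/2=0, d=(M1−M0)/(6·1)=6/5, b=Δ0−h0·(2M0+M1)/6=-11/5
seg 1: a=-2, c=M1/2=18/5, d=(M2−M1)/(6·1)=-3, b=Δ1−h1·(2M1+M2)/6=7/5
seg 2: a=0, c=M2/2=-27/5, d=(M3−M2)/(6·1)=9/5, b=Δ2−h2·(2M2+M3)/6=-2/5
t_q=1/4 → seg 0, τ=1/4; S=-1+-11/5·τ+0·τ²+6/5·τ³=-49/32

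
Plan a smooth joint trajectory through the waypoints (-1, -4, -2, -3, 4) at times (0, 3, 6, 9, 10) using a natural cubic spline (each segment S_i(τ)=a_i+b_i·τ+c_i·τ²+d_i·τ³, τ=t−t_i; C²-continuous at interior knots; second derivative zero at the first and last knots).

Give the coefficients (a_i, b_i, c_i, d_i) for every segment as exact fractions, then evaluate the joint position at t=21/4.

  seg 0: a=-1 b=-559/324 c=0 d=235/2916
  seg 1: a=-4 b=73/162 c=235/324 d=-635/2916
  seg 2: a=-2 b=-349/324 c=-100/81 d=1441/2916
  seg 3: a=-3 b=787/162 c=347/108 d=-347/324
S(21/4) = -4135/2304

Δ: Δ0=-1, Δ1=2/3, Δ2=-1/3, Δ3=7
row 1: diag=12, rhs=10; c'=1/4, d'=5/6
row 2: denom=12−3·1/4=45/4; d'=(-6−3·5/6)/(45/4)=-34/45
row 3: denom=8−3·4/15=36/5; d'=(44−3·-34/45)/(36/5)=347/54
back: M3=347/54
back: M2=-34/45−4/15·347/54=-200/81
back: M1=5/6−1/4·-200/81=235/162
M: M0=0, M1=235/162, M2=-200/81, M3=347/54, M4=0
seg 0: a=-1, c=M0/2=0, d=(M1−M0)/(6·3)=235/2916, b=Δ0−h0·(2M0+M1)/6=-559/324
seg 1: a=-4, c=M1/2=235/324, d=(M2−M1)/(6·3)=-635/2916, b=Δ1−h1·(2M1+M2)/6=73/162
seg 2: a=-2, c=M2/2=-100/81, d=(M3−M2)/(6·3)=1441/2916, b=Δ2−h2·(2M2+M3)/6=-349/324
seg 3: a=-3, c=M3/2=347/108, d=(M4−M3)/(6·1)=-347/324, b=Δ3−h3·(2M3+M4)/6=787/162
t_q=21/4 → seg 1, τ=9/4; S=-4+73/162·τ+235/324·τ²+-635/2916·τ³=-4135/2304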